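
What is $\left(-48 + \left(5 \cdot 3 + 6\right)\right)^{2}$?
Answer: $729$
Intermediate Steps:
$\left(-48 + \left(5 \cdot 3 + 6\right)\right)^{2} = \left(-48 + \left(15 + 6\right)\right)^{2} = \left(-48 + 21\right)^{2} = \left(-27\right)^{2} = 729$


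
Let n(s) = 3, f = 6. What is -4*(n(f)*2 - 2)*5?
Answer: -80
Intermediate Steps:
-4*(n(f)*2 - 2)*5 = -4*(3*2 - 2)*5 = -4*(6 - 2)*5 = -4*4*5 = -16*5 = -80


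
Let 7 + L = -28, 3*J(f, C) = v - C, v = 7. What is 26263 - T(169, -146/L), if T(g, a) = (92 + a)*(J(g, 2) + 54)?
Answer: 731831/35 ≈ 20909.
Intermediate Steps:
J(f, C) = 7/3 - C/3 (J(f, C) = (7 - C)/3 = 7/3 - C/3)
L = -35 (L = -7 - 28 = -35)
T(g, a) = 15364/3 + 167*a/3 (T(g, a) = (92 + a)*((7/3 - ⅓*2) + 54) = (92 + a)*((7/3 - ⅔) + 54) = (92 + a)*(5/3 + 54) = (92 + a)*(167/3) = 15364/3 + 167*a/3)
26263 - T(169, -146/L) = 26263 - (15364/3 + 167*(-146/(-35))/3) = 26263 - (15364/3 + 167*(-146*(-1/35))/3) = 26263 - (15364/3 + (167/3)*(146/35)) = 26263 - (15364/3 + 24382/105) = 26263 - 1*187374/35 = 26263 - 187374/35 = 731831/35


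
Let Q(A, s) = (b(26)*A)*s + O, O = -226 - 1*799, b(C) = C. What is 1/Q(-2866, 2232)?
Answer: -1/166320737 ≈ -6.0125e-9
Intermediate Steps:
O = -1025 (O = -226 - 799 = -1025)
Q(A, s) = -1025 + 26*A*s (Q(A, s) = (26*A)*s - 1025 = 26*A*s - 1025 = -1025 + 26*A*s)
1/Q(-2866, 2232) = 1/(-1025 + 26*(-2866)*2232) = 1/(-1025 - 166319712) = 1/(-166320737) = -1/166320737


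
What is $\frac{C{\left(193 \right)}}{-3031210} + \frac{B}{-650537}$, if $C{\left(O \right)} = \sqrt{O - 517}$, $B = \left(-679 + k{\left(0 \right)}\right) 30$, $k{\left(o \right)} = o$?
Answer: $\frac{20370}{650537} - \frac{9 i}{1515605} \approx 0.031313 - 5.9382 \cdot 10^{-6} i$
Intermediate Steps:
$B = -20370$ ($B = \left(-679 + 0\right) 30 = \left(-679\right) 30 = -20370$)
$C{\left(O \right)} = \sqrt{-517 + O}$
$\frac{C{\left(193 \right)}}{-3031210} + \frac{B}{-650537} = \frac{\sqrt{-517 + 193}}{-3031210} - \frac{20370}{-650537} = \sqrt{-324} \left(- \frac{1}{3031210}\right) - - \frac{20370}{650537} = 18 i \left(- \frac{1}{3031210}\right) + \frac{20370}{650537} = - \frac{9 i}{1515605} + \frac{20370}{650537} = \frac{20370}{650537} - \frac{9 i}{1515605}$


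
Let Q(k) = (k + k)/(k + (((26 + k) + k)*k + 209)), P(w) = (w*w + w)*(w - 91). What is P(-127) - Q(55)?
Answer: -1227929477/352 ≈ -3.4884e+6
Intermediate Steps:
P(w) = (-91 + w)*(w + w**2) (P(w) = (w**2 + w)*(-91 + w) = (w + w**2)*(-91 + w) = (-91 + w)*(w + w**2))
Q(k) = 2*k/(209 + k + k*(26 + 2*k)) (Q(k) = (2*k)/(k + ((26 + 2*k)*k + 209)) = (2*k)/(k + (k*(26 + 2*k) + 209)) = (2*k)/(k + (209 + k*(26 + 2*k))) = (2*k)/(209 + k + k*(26 + 2*k)) = 2*k/(209 + k + k*(26 + 2*k)))
P(-127) - Q(55) = -127*(-91 + (-127)**2 - 90*(-127)) - 2*55/(209 + 2*55**2 + 27*55) = -127*(-91 + 16129 + 11430) - 2*55/(209 + 2*3025 + 1485) = -127*27468 - 2*55/(209 + 6050 + 1485) = -3488436 - 2*55/7744 = -3488436 - 1*5/352 = -3488436 - 5/352 = -1227929477/352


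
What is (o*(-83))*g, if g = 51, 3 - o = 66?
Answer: 266679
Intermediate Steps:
o = -63 (o = 3 - 1*66 = 3 - 66 = -63)
(o*(-83))*g = -63*(-83)*51 = 5229*51 = 266679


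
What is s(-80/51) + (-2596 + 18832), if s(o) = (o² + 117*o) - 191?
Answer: 41262085/2601 ≈ 15864.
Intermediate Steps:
s(o) = -191 + o² + 117*o
s(-80/51) + (-2596 + 18832) = (-191 + (-80/51)² + 117*(-80/51)) + (-2596 + 18832) = (-191 + (-80*1/51)² + 117*(-80*1/51)) + 16236 = (-191 + (-80/51)² + 117*(-80/51)) + 16236 = (-191 + 6400/2601 - 3120/17) + 16236 = -967751/2601 + 16236 = 41262085/2601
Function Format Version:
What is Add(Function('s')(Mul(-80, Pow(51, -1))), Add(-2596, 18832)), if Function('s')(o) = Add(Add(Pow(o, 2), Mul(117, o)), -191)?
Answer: Rational(41262085, 2601) ≈ 15864.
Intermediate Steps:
Function('s')(o) = Add(-191, Pow(o, 2), Mul(117, o))
Add(Function('s')(Mul(-80, Pow(51, -1))), Add(-2596, 18832)) = Add(Add(-191, Pow(Mul(-80, Pow(51, -1)), 2), Mul(117, Mul(-80, Pow(51, -1)))), Add(-2596, 18832)) = Add(Add(-191, Pow(Mul(-80, Rational(1, 51)), 2), Mul(117, Mul(-80, Rational(1, 51)))), 16236) = Add(Add(-191, Pow(Rational(-80, 51), 2), Mul(117, Rational(-80, 51))), 16236) = Add(Add(-191, Rational(6400, 2601), Rational(-3120, 17)), 16236) = Add(Rational(-967751, 2601), 16236) = Rational(41262085, 2601)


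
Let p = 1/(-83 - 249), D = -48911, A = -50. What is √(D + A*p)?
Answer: I*√1347787366/166 ≈ 221.16*I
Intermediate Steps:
p = -1/332 (p = 1/(-332) = -1/332 ≈ -0.0030120)
√(D + A*p) = √(-48911 - 50*(-1/332)) = √(-48911 + 25/166) = √(-8119201/166) = I*√1347787366/166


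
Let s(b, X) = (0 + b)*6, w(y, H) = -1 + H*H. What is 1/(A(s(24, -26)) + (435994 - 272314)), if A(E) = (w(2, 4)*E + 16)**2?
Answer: 1/4898656 ≈ 2.0414e-7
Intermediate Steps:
w(y, H) = -1 + H**2
s(b, X) = 6*b (s(b, X) = b*6 = 6*b)
A(E) = (16 + 15*E)**2 (A(E) = ((-1 + 4**2)*E + 16)**2 = ((-1 + 16)*E + 16)**2 = (15*E + 16)**2 = (16 + 15*E)**2)
1/(A(s(24, -26)) + (435994 - 272314)) = 1/((16 + 15*(6*24))**2 + (435994 - 272314)) = 1/((16 + 15*144)**2 + 163680) = 1/((16 + 2160)**2 + 163680) = 1/(2176**2 + 163680) = 1/(4734976 + 163680) = 1/4898656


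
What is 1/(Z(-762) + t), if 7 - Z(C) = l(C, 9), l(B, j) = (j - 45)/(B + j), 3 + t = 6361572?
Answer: 251/1596755564 ≈ 1.5719e-7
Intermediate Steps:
t = 6361569 (t = -3 + 6361572 = 6361569)
l(B, j) = (-45 + j)/(B + j)
Z(C) = 7 + 36/(9 + C) (Z(C) = 7 - (-45 + 9)/(C + 9) = 7 - (-36)/(9 + C) = 7 + 36/(9 + C))
1/(Z(-762) + t) = 1/((99 + 7*(-762))/(9 - 762) + 6361569) = 1/((99 - 5334)/(-753) + 6361569) = 1/(-1/753*(-5235) + 6361569) = 1/(1745/251 + 6361569) = 1/(1596755564/251) = 251/1596755564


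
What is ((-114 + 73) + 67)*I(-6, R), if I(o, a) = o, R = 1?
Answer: -156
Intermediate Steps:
((-114 + 73) + 67)*I(-6, R) = ((-114 + 73) + 67)*(-6) = (-41 + 67)*(-6) = 26*(-6) = -156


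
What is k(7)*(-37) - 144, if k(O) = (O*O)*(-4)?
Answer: 7108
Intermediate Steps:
k(O) = -4*O² (k(O) = O²*(-4) = -4*O²)
k(7)*(-37) - 144 = -4*7²*(-37) - 144 = -4*49*(-37) - 144 = -196*(-37) - 144 = 7252 - 144 = 7108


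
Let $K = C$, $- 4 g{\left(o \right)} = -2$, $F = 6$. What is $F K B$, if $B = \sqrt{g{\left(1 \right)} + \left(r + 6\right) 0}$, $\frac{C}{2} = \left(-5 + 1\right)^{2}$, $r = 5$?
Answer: $96 \sqrt{2} \approx 135.76$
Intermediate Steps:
$g{\left(o \right)} = \frac{1}{2}$ ($g{\left(o \right)} = \left(- \frac{1}{4}\right) \left(-2\right) = \frac{1}{2}$)
$C = 32$ ($C = 2 \left(-5 + 1\right)^{2} = 2 \left(-4\right)^{2} = 2 \cdot 16 = 32$)
$B = \frac{\sqrt{2}}{2}$ ($B = \sqrt{\frac{1}{2} + \left(5 + 6\right) 0} = \sqrt{\frac{1}{2} + 11 \cdot 0} = \sqrt{\frac{1}{2} + 0} = \sqrt{\frac{1}{2}} = \frac{\sqrt{2}}{2} \approx 0.70711$)
$K = 32$
$F K B = 6 \cdot 32 \frac{\sqrt{2}}{2} = 192 \frac{\sqrt{2}}{2} = 96 \sqrt{2}$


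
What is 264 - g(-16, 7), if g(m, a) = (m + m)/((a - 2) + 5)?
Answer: 1336/5 ≈ 267.20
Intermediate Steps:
g(m, a) = 2*m/(3 + a) (g(m, a) = (2*m)/((-2 + a) + 5) = (2*m)/(3 + a) = 2*m/(3 + a))
264 - g(-16, 7) = 264 - 2*(-16)/(3 + 7) = 264 - 2*(-16)/10 = 264 - 1*(-16/5) = 264 + 16/5 = 1336/5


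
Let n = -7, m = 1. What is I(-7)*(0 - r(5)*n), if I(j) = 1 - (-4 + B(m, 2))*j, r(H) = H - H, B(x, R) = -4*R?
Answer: 0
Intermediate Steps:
r(H) = 0
I(j) = 1 + 12*j (I(j) = 1 - (-4 - 4*2)*j = 1 - (-4 - 8)*j = 1 - (-12)*j = 1 + 12*j)
I(-7)*(0 - r(5)*n) = (1 + 12*(-7))*(0 - 0*(-7)) = (1 - 84)*(0 - 1*0) = -83*(0 + 0) = -83*0 = 0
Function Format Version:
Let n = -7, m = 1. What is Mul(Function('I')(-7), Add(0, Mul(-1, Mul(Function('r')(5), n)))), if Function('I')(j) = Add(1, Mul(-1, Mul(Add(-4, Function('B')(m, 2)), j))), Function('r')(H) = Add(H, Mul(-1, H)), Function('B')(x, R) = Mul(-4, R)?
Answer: 0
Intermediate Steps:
Function('r')(H) = 0
Function('I')(j) = Add(1, Mul(12, j)) (Function('I')(j) = Add(1, Mul(-1, Mul(Add(-4, Mul(-4, 2)), j))) = Add(1, Mul(-1, Mul(Add(-4, -8), j))) = Add(1, Mul(-1, Mul(-12, j))) = Add(1, Mul(12, j)))
Mul(Function('I')(-7), Add(0, Mul(-1, Mul(Function('r')(5), n)))) = Mul(Add(1, Mul(12, -7)), Add(0, Mul(-1, Mul(0, -7)))) = Mul(Add(1, -84), Add(0, Mul(-1, 0))) = Mul(-83, Add(0, 0)) = Mul(-83, 0) = 0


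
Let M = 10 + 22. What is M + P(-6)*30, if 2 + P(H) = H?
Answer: -208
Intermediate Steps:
P(H) = -2 + H
M = 32
M + P(-6)*30 = 32 + (-2 - 6)*30 = 32 - 8*30 = 32 - 240 = -208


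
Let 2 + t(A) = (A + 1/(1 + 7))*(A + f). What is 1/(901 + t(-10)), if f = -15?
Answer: 8/9167 ≈ 0.00087270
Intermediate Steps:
t(A) = -2 + (-15 + A)*(⅛ + A) (t(A) = -2 + (A + 1/(1 + 7))*(A - 15) = -2 + (A + 1/8)*(-15 + A) = -2 + (A + ⅛)*(-15 + A) = -2 + (⅛ + A)*(-15 + A) = -2 + (-15 + A)*(⅛ + A))
1/(901 + t(-10)) = 1/(901 + (-31/8 + (-10)² - 119/8*(-10))) = 1/(901 + (-31/8 + 100 + 595/4)) = 1/(901 + 1959/8) = 1/(9167/8) = 8/9167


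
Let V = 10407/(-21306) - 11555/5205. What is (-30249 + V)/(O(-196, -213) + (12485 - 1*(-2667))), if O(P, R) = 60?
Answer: -223656386269/112465084584 ≈ -1.9887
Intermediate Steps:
V = -20023951/7393182 (V = 10407*(-1/21306) - 11555*1/5205 = -3469/7102 - 2311/1041 = -20023951/7393182 ≈ -2.7084)
(-30249 + V)/(O(-196, -213) + (12485 - 1*(-2667))) = (-30249 - 20023951/7393182)/(60 + (12485 - 1*(-2667))) = -223656386269/(7393182*(60 + (12485 + 2667))) = -223656386269/(7393182*(60 + 15152)) = -223656386269/7393182/15212 = -223656386269/7393182*1/15212 = -223656386269/112465084584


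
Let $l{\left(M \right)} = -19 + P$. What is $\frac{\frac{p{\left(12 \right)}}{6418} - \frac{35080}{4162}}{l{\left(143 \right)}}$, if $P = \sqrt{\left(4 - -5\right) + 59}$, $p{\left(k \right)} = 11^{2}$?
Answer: $\frac{2134078461}{3913266394} + \frac{112319919 \sqrt{17}}{1956633197} \approx 0.78203$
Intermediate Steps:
$p{\left(k \right)} = 121$
$P = 2 \sqrt{17}$ ($P = \sqrt{\left(4 + 5\right) + 59} = \sqrt{9 + 59} = \sqrt{68} = 2 \sqrt{17} \approx 8.2462$)
$l{\left(M \right)} = -19 + 2 \sqrt{17}$
$\frac{\frac{p{\left(12 \right)}}{6418} - \frac{35080}{4162}}{l{\left(143 \right)}} = \frac{\frac{121}{6418} - \frac{35080}{4162}}{-19 + 2 \sqrt{17}} = \frac{121 \cdot \frac{1}{6418} - \frac{17540}{2081}}{-19 + 2 \sqrt{17}} = \frac{\frac{121}{6418} - \frac{17540}{2081}}{-19 + 2 \sqrt{17}} = - \frac{112319919}{13355858 \left(-19 + 2 \sqrt{17}\right)}$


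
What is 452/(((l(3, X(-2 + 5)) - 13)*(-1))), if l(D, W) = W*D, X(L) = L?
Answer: 113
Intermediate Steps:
l(D, W) = D*W
452/(((l(3, X(-2 + 5)) - 13)*(-1))) = 452/(((3*(-2 + 5) - 13)*(-1))) = 452/(((3*3 - 13)*(-1))) = 452/(((9 - 13)*(-1))) = 452/((-4*(-1))) = 452/4 = 452*(¼) = 113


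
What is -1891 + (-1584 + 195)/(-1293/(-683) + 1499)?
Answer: -1939431697/1025110 ≈ -1891.9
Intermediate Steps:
-1891 + (-1584 + 195)/(-1293/(-683) + 1499) = -1891 - 1389/(-1293*(-1/683) + 1499) = -1891 - 1389/(1293/683 + 1499) = -1891 - 1389/1025110/683 = -1891 - 1389*683/1025110 = -1891 - 948687/1025110 = -1939431697/1025110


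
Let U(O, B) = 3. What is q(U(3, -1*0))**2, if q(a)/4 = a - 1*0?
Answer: 144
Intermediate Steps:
q(a) = 4*a (q(a) = 4*(a - 1*0) = 4*(a + 0) = 4*a)
q(U(3, -1*0))**2 = (4*3)**2 = 12**2 = 144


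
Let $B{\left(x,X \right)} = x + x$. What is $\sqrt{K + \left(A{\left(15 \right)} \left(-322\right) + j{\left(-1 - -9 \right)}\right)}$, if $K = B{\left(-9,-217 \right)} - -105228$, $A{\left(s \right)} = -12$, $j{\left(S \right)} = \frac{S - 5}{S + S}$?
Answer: $\frac{\sqrt{1745187}}{4} \approx 330.26$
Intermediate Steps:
$B{\left(x,X \right)} = 2 x$
$j{\left(S \right)} = \frac{-5 + S}{2 S}$
$K = 105210$ ($K = 2 \left(-9\right) - -105228 = -18 + 105228 = 105210$)
$\sqrt{K + \left(A{\left(15 \right)} \left(-322\right) + j{\left(-1 - -9 \right)}\right)} = \sqrt{105210 + \left(\left(-12\right) \left(-322\right) + \frac{-5 - -8}{2 \left(-1 - -9\right)}\right)} = \sqrt{105210 + \left(3864 + \frac{-5 + \left(-1 + 9\right)}{2 \left(-1 + 9\right)}\right)} = \sqrt{105210 + \left(3864 + \frac{-5 + 8}{2 \cdot 8}\right)} = \sqrt{105210 + \left(3864 + \frac{1}{2} \cdot \frac{1}{8} \cdot 3\right)} = \sqrt{105210 + \left(3864 + \frac{3}{16}\right)} = \sqrt{105210 + \frac{61827}{16}} = \sqrt{\frac{1745187}{16}} = \frac{\sqrt{1745187}}{4}$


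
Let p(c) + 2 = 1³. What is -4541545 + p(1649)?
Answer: -4541546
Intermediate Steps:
p(c) = -1 (p(c) = -2 + 1³ = -2 + 1 = -1)
-4541545 + p(1649) = -4541545 - 1 = -4541546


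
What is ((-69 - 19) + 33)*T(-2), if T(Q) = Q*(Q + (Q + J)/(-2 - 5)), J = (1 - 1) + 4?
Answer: -1760/7 ≈ -251.43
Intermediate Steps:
J = 4 (J = 0 + 4 = 4)
T(Q) = Q*(-4/7 + 6*Q/7) (T(Q) = Q*(Q + (Q + 4)/(-2 - 5)) = Q*(Q + (4 + Q)/(-7)) = Q*(Q + (4 + Q)*(-1/7)) = Q*(Q + (-4/7 - Q/7)) = Q*(-4/7 + 6*Q/7))
((-69 - 19) + 33)*T(-2) = ((-69 - 19) + 33)*((2/7)*(-2)*(-2 + 3*(-2))) = (-88 + 33)*((2/7)*(-2)*(-2 - 6)) = -110*(-2)*(-8)/7 = -55*32/7 = -1760/7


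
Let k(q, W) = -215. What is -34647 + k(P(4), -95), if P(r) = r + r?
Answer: -34862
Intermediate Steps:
P(r) = 2*r
-34647 + k(P(4), -95) = -34647 - 215 = -34862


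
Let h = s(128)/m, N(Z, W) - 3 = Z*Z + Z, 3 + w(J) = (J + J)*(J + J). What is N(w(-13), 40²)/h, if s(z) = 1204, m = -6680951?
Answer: -3030512778355/1204 ≈ -2.5170e+9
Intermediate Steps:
w(J) = -3 + 4*J² (w(J) = -3 + (J + J)*(J + J) = -3 + (2*J)*(2*J) = -3 + 4*J²)
N(Z, W) = 3 + Z + Z² (N(Z, W) = 3 + (Z*Z + Z) = 3 + (Z² + Z) = 3 + (Z + Z²) = 3 + Z + Z²)
h = -1204/6680951 (h = 1204/(-6680951) = 1204*(-1/6680951) = -1204/6680951 ≈ -0.00018021)
N(w(-13), 40²)/h = (3 + (-3 + 4*(-13)²) + (-3 + 4*(-13)²)²)/(-1204/6680951) = (3 + (-3 + 4*169) + (-3 + 4*169)²)*(-6680951/1204) = (3 + (-3 + 676) + (-3 + 676)²)*(-6680951/1204) = (3 + 673 + 673²)*(-6680951/1204) = (3 + 673 + 452929)*(-6680951/1204) = 453605*(-6680951/1204) = -3030512778355/1204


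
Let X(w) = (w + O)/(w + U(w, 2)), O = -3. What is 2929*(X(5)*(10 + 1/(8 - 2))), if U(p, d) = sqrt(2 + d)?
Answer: 178669/21 ≈ 8508.0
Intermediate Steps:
X(w) = (-3 + w)/(2 + w) (X(w) = (w - 3)/(w + sqrt(2 + 2)) = (-3 + w)/(w + sqrt(4)) = (-3 + w)/(w + 2) = (-3 + w)/(2 + w))
2929*(X(5)*(10 + 1/(8 - 2))) = 2929*(((-3 + 5)/(2 + 5))*(10 + 1/(8 - 2))) = 2929*((2/7)*(10 + 1/6)) = 2929*(((1/7)*2)*(10 + 1/6)) = 2929*((2/7)*(61/6)) = 2929*(61/21) = 178669/21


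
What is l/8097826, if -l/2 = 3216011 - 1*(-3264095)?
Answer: -6480106/4048913 ≈ -1.6005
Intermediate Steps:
l = -12960212 (l = -2*(3216011 - 1*(-3264095)) = -2*(3216011 + 3264095) = -2*6480106 = -12960212)
l/8097826 = -12960212/8097826 = -12960212*1/8097826 = -6480106/4048913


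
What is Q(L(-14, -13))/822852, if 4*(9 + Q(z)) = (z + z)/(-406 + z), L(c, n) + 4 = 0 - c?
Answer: -3569/325849392 ≈ -1.0953e-5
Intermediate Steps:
L(c, n) = -4 - c (L(c, n) = -4 + (0 - c) = -4 - c)
Q(z) = -9 + z/(2*(-406 + z)) (Q(z) = -9 + ((z + z)/(-406 + z))/4 = -9 + ((2*z)/(-406 + z))/4 = -9 + (2*z/(-406 + z))/4 = -9 + z/(2*(-406 + z)))
Q(L(-14, -13))/822852 = ((7308 - 17*(-4 - 1*(-14)))/(2*(-406 + (-4 - 1*(-14)))))/822852 = ((7308 - 17*(-4 + 14))/(2*(-406 + (-4 + 14))))*(1/822852) = ((7308 - 17*10)/(2*(-406 + 10)))*(1/822852) = ((½)*(7308 - 170)/(-396))*(1/822852) = ((½)*(-1/396)*7138)*(1/822852) = -3569/396*1/822852 = -3569/325849392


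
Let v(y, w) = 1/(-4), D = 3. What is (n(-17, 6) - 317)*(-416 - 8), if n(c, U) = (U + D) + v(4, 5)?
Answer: 130698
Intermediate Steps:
v(y, w) = -¼
n(c, U) = 11/4 + U (n(c, U) = (U + 3) - ¼ = (3 + U) - ¼ = 11/4 + U)
(n(-17, 6) - 317)*(-416 - 8) = ((11/4 + 6) - 317)*(-416 - 8) = (35/4 - 317)*(-424) = -1233/4*(-424) = 130698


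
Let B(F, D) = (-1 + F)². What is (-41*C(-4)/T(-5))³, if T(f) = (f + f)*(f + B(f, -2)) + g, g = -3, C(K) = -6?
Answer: -14886936/30664297 ≈ -0.48548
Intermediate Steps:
T(f) = -3 + 2*f*(f + (-1 + f)²) (T(f) = (f + f)*(f + (-1 + f)²) - 3 = (2*f)*(f + (-1 + f)²) - 3 = 2*f*(f + (-1 + f)²) - 3 = -3 + 2*f*(f + (-1 + f)²))
(-41*C(-4)/T(-5))³ = (-41*(-6/(-3 + 2*(-5)² + 2*(-5)*(-1 - 5)²)))³ = (-41*(-6/(-3 + 2*25 + 2*(-5)*(-6)²)))³ = (-41*(-6/(-3 + 50 + 2*(-5)*36)))³ = (-41*(-6/(-3 + 50 - 360)))³ = (-41/((-313*(-⅙))))³ = (-41/313/6)³ = (-41*6/313)³ = (-246/313)³ = -14886936/30664297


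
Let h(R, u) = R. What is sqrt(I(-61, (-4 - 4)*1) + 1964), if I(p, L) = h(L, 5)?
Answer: 2*sqrt(489) ≈ 44.227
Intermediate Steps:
I(p, L) = L
sqrt(I(-61, (-4 - 4)*1) + 1964) = sqrt((-4 - 4)*1 + 1964) = sqrt(-8*1 + 1964) = sqrt(-8 + 1964) = sqrt(1956) = 2*sqrt(489)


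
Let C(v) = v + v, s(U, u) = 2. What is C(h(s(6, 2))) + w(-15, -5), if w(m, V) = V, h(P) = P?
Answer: -1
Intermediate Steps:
C(v) = 2*v
C(h(s(6, 2))) + w(-15, -5) = 2*2 - 5 = 4 - 5 = -1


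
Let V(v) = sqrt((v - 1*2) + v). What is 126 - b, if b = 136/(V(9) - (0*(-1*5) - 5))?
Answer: 998/9 ≈ 110.89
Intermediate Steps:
V(v) = sqrt(-2 + 2*v) (V(v) = sqrt((v - 2) + v) = sqrt((-2 + v) + v) = sqrt(-2 + 2*v))
b = 136/9 (b = 136/(sqrt(-2 + 2*9) - (0*(-1*5) - 5)) = 136/(sqrt(-2 + 18) - (0*(-5) - 5)) = 136/(sqrt(16) - (0 - 5)) = 136/(4 - 1*(-5)) = 136/(4 + 5) = 136/9 ≈ 15.111)
126 - b = 126 - 1*136/9 = 126 - 136/9 = 998/9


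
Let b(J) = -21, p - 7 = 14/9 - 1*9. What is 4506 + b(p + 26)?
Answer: 4485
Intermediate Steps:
p = -4/9 (p = 7 + (14/9 - 1*9) = 7 + (14*(⅑) - 9) = 7 + (14/9 - 9) = 7 - 67/9 = -4/9 ≈ -0.44444)
4506 + b(p + 26) = 4506 - 21 = 4485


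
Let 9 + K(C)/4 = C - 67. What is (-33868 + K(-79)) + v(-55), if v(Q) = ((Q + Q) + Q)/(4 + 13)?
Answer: -586461/17 ≈ -34498.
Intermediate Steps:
K(C) = -304 + 4*C (K(C) = -36 + 4*(C - 67) = -36 + 4*(-67 + C) = -36 + (-268 + 4*C) = -304 + 4*C)
v(Q) = 3*Q/17 (v(Q) = (2*Q + Q)/17 = (3*Q)*(1/17) = 3*Q/17)
(-33868 + K(-79)) + v(-55) = (-33868 + (-304 + 4*(-79))) + (3/17)*(-55) = (-33868 + (-304 - 316)) - 165/17 = (-33868 - 620) - 165/17 = -34488 - 165/17 = -586461/17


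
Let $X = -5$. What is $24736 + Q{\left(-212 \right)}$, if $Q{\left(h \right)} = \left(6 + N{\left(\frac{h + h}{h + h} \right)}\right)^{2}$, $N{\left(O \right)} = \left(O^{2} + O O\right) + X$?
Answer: $24745$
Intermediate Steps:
$N{\left(O \right)} = -5 + 2 O^{2}$ ($N{\left(O \right)} = \left(O^{2} + O O\right) - 5 = \left(O^{2} + O^{2}\right) - 5 = 2 O^{2} - 5 = -5 + 2 O^{2}$)
$Q{\left(h \right)} = 9$ ($Q{\left(h \right)} = \left(6 + \left(-5 + 2 \left(\frac{h + h}{h + h}\right)^{2}\right)\right)^{2} = \left(6 + \left(-5 + 2 \left(\frac{2 h}{2 h}\right)^{2}\right)\right)^{2} = \left(6 + \left(-5 + 2 \left(2 h \frac{1}{2 h}\right)^{2}\right)\right)^{2} = \left(6 - \left(5 - 2 \cdot 1^{2}\right)\right)^{2} = \left(6 + \left(-5 + 2 \cdot 1\right)\right)^{2} = \left(6 + \left(-5 + 2\right)\right)^{2} = \left(6 - 3\right)^{2} = 3^{2} = 9$)
$24736 + Q{\left(-212 \right)} = 24736 + 9 = 24745$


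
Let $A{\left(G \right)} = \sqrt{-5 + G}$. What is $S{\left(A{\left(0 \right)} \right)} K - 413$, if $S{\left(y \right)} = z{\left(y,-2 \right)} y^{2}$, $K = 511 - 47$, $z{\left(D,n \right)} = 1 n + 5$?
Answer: $-7373$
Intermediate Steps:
$z{\left(D,n \right)} = 5 + n$ ($z{\left(D,n \right)} = n + 5 = 5 + n$)
$K = 464$
$S{\left(y \right)} = 3 y^{2}$ ($S{\left(y \right)} = \left(5 - 2\right) y^{2} = 3 y^{2}$)
$S{\left(A{\left(0 \right)} \right)} K - 413 = 3 \left(\sqrt{-5 + 0}\right)^{2} \cdot 464 - 413 = 3 \left(\sqrt{-5}\right)^{2} \cdot 464 - 413 = 3 \left(i \sqrt{5}\right)^{2} \cdot 464 - 413 = 3 \left(-5\right) 464 - 413 = \left(-15\right) 464 - 413 = -6960 - 413 = -7373$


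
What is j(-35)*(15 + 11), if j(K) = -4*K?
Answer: 3640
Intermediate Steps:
j(-35)*(15 + 11) = (-4*(-35))*(15 + 11) = 140*26 = 3640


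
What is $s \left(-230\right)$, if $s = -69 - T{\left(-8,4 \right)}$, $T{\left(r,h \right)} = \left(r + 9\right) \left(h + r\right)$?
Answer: $14950$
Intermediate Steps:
$T{\left(r,h \right)} = \left(9 + r\right) \left(h + r\right)$
$s = -65$ ($s = -69 - \left(\left(-8\right)^{2} + 9 \cdot 4 + 9 \left(-8\right) + 4 \left(-8\right)\right) = -69 - \left(64 + 36 - 72 - 32\right) = -69 - -4 = -69 + 4 = -65$)
$s \left(-230\right) = \left(-65\right) \left(-230\right) = 14950$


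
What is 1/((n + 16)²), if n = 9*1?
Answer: 1/625 ≈ 0.0016000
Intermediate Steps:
n = 9
1/((n + 16)²) = 1/((9 + 16)²) = 1/(25²) = 1/625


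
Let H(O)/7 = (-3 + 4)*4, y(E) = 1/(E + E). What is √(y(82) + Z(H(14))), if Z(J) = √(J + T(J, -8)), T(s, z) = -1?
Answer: √(41 + 20172*√3)/82 ≈ 2.2808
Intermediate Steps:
y(E) = 1/(2*E)
H(O) = 28 (H(O) = 7*((-3 + 4)*4) = 7*(1*4) = 7*4 = 28)
Z(J) = √(-1 + J) (Z(J) = √(J - 1) = √(-1 + J))
√(y(82) + Z(H(14))) = √((½)/82 + √(-1 + 28)) = √((½)*(1/82) + √27) = √(1/164 + 3*√3)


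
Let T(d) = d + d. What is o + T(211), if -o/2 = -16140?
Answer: 32702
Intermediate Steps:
o = 32280 (o = -2*(-16140) = 32280)
T(d) = 2*d
o + T(211) = 32280 + 2*211 = 32280 + 422 = 32702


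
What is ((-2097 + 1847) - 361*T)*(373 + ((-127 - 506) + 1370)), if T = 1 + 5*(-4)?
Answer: 7335990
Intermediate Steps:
T = -19 (T = 1 - 20 = -19)
((-2097 + 1847) - 361*T)*(373 + ((-127 - 506) + 1370)) = ((-2097 + 1847) - 361*(-19))*(373 + ((-127 - 506) + 1370)) = (-250 + 6859)*(373 + (-633 + 1370)) = 6609*(373 + 737) = 6609*1110 = 7335990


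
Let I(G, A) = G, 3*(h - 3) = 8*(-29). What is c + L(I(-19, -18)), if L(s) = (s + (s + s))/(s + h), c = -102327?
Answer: -28651389/280 ≈ -1.0233e+5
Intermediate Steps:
h = -223/3 (h = 3 + (8*(-29))/3 = 3 + (1/3)*(-232) = 3 - 232/3 = -223/3 ≈ -74.333)
L(s) = 3*s/(-223/3 + s) (L(s) = (s + (s + s))/(s - 223/3) = (s + 2*s)/(-223/3 + s) = (3*s)/(-223/3 + s) = 3*s/(-223/3 + s))
c + L(I(-19, -18)) = -102327 + 9*(-19)/(-223 + 3*(-19)) = -102327 + 9*(-19)/(-223 - 57) = -102327 + 9*(-19)/(-280) = -102327 + 9*(-19)*(-1/280) = -102327 + 171/280 = -28651389/280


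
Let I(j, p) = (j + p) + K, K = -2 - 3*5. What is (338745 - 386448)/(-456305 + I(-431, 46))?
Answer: 47703/456707 ≈ 0.10445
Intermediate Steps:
K = -17 (K = -2 - 15 = -17)
I(j, p) = -17 + j + p (I(j, p) = (j + p) - 17 = -17 + j + p)
(338745 - 386448)/(-456305 + I(-431, 46)) = (338745 - 386448)/(-456305 + (-17 - 431 + 46)) = -47703/(-456305 - 402) = -47703/(-456707) = -47703*(-1/456707) = 47703/456707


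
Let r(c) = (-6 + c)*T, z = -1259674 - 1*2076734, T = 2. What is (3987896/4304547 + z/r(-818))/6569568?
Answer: 1796037137473/5825476930493376 ≈ 0.00030831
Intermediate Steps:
z = -3336408 (z = -1259674 - 2076734 = -3336408)
r(c) = -12 + 2*c (r(c) = (-6 + c)*2 = -12 + 2*c)
(3987896/4304547 + z/r(-818))/6569568 = (3987896/4304547 - 3336408/(-12 + 2*(-818)))/6569568 = (3987896*(1/4304547) - 3336408/(-12 - 1636))*(1/6569568) = (3987896/4304547 - 3336408/(-1648))*(1/6569568) = (3987896/4304547 - 3336408*(-1/1648))*(1/6569568) = (3987896/4304547 + 417051/206)*(1/6569568) = (1796037137473/886736682)*(1/6569568) = 1796037137473/5825476930493376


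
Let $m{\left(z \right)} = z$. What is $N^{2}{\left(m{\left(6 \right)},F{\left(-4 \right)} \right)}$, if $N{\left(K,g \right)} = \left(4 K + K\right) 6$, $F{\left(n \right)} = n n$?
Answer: $32400$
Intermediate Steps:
$F{\left(n \right)} = n^{2}$
$N{\left(K,g \right)} = 30 K$ ($N{\left(K,g \right)} = 5 K 6 = 30 K$)
$N^{2}{\left(m{\left(6 \right)},F{\left(-4 \right)} \right)} = \left(30 \cdot 6\right)^{2} = 180^{2} = 32400$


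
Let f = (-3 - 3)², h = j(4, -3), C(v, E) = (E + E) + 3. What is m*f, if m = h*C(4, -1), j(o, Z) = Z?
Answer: -108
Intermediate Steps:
C(v, E) = 3 + 2*E (C(v, E) = 2*E + 3 = 3 + 2*E)
h = -3
m = -3 (m = -3*(3 + 2*(-1)) = -3*(3 - 2) = -3*1 = -3)
f = 36 (f = (-6)² = 36)
m*f = -3*36 = -108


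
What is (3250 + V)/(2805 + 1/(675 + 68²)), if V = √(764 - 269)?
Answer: 8610875/7431848 + 15897*√55/14863696 ≈ 1.1666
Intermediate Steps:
V = 3*√55 (V = √495 = 3*√55 ≈ 22.249)
(3250 + V)/(2805 + 1/(675 + 68²)) = (3250 + 3*√55)/(2805 + 1/(675 + 68²)) = (3250 + 3*√55)/(2805 + 1/(675 + 4624)) = (3250 + 3*√55)/(2805 + 1/5299) = (3250 + 3*√55)/(14863696/5299) = (3250 + 3*√55)*(5299/14863696) = 8610875/7431848 + 15897*√55/14863696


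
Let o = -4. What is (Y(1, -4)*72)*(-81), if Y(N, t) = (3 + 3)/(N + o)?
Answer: 11664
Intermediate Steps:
Y(N, t) = 6/(-4 + N) (Y(N, t) = (3 + 3)/(N - 4) = 6/(-4 + N))
(Y(1, -4)*72)*(-81) = ((6/(-4 + 1))*72)*(-81) = ((6/(-3))*72)*(-81) = ((6*(-⅓))*72)*(-81) = -2*72*(-81) = -144*(-81) = 11664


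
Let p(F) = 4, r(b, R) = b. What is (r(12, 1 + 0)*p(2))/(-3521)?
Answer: -48/3521 ≈ -0.013632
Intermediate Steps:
(r(12, 1 + 0)*p(2))/(-3521) = (12*4)/(-3521) = 48*(-1/3521) = -48/3521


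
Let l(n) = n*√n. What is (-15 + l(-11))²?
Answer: -1106 + 330*I*√11 ≈ -1106.0 + 1094.5*I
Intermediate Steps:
l(n) = n^(3/2)
(-15 + l(-11))² = (-15 + (-11)^(3/2))² = (-15 - 11*I*√11)²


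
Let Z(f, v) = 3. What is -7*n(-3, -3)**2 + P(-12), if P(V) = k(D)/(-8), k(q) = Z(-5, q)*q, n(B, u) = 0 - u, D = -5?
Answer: -489/8 ≈ -61.125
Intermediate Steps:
n(B, u) = -u
k(q) = 3*q
P(V) = 15/8 (P(V) = (3*(-5))/(-8) = -15*(-1/8) = 15/8)
-7*n(-3, -3)**2 + P(-12) = -7*(-1*(-3))**2 + 15/8 = -7*3**2 + 15/8 = -7*9 + 15/8 = -63 + 15/8 = -489/8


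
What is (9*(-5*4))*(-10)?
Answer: 1800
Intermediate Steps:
(9*(-5*4))*(-10) = (9*(-20))*(-10) = -180*(-10) = 1800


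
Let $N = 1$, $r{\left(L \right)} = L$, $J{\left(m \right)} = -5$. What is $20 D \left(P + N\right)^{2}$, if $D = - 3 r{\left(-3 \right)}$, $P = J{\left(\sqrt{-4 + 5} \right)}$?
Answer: $2880$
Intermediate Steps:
$P = -5$
$D = 9$ ($D = \left(-3\right) \left(-3\right) = 9$)
$20 D \left(P + N\right)^{2} = 20 \cdot 9 \left(-5 + 1\right)^{2} = 180 \left(-4\right)^{2} = 180 \cdot 16 = 2880$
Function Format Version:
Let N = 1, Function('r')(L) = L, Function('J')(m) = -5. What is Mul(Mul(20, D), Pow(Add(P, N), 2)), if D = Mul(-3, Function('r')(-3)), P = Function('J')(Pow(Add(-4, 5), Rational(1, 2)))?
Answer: 2880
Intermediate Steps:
P = -5
D = 9 (D = Mul(-3, -3) = 9)
Mul(Mul(20, D), Pow(Add(P, N), 2)) = Mul(Mul(20, 9), Pow(Add(-5, 1), 2)) = Mul(180, Pow(-4, 2)) = Mul(180, 16) = 2880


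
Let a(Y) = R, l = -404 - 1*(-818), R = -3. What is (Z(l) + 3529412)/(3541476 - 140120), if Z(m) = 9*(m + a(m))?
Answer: 3533111/3401356 ≈ 1.0387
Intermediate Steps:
l = 414 (l = -404 + 818 = 414)
a(Y) = -3
Z(m) = -27 + 9*m (Z(m) = 9*(m - 3) = 9*(-3 + m) = -27 + 9*m)
(Z(l) + 3529412)/(3541476 - 140120) = ((-27 + 9*414) + 3529412)/(3541476 - 140120) = ((-27 + 3726) + 3529412)/3401356 = (3699 + 3529412)*(1/3401356) = 3533111*(1/3401356) = 3533111/3401356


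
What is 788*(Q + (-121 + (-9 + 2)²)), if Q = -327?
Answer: -314412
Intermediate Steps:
788*(Q + (-121 + (-9 + 2)²)) = 788*(-327 + (-121 + (-9 + 2)²)) = 788*(-327 + (-121 + (-7)²)) = 788*(-327 + (-121 + 49)) = 788*(-327 - 72) = 788*(-399) = -314412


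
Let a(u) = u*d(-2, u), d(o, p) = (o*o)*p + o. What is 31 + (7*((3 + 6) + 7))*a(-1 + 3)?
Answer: 1375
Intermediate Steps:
d(o, p) = o + p*o² (d(o, p) = o²*p + o = p*o² + o = o + p*o²)
a(u) = u*(-2 + 4*u) (a(u) = u*(-2*(1 - 2*u)) = u*(-2 + 4*u))
31 + (7*((3 + 6) + 7))*a(-1 + 3) = 31 + (7*((3 + 6) + 7))*(2*(-1 + 3)*(-1 + 2*(-1 + 3))) = 31 + (7*(9 + 7))*(2*2*(-1 + 2*2)) = 31 + (7*16)*(2*2*(-1 + 4)) = 31 + 112*(2*2*3) = 31 + 112*12 = 31 + 1344 = 1375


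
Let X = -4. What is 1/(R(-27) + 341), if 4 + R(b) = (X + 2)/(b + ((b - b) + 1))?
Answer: 13/4382 ≈ 0.0029667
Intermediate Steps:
R(b) = -4 - 2/(1 + b) (R(b) = -4 + (-4 + 2)/(b + ((b - b) + 1)) = -4 - 2/(b + (0 + 1)) = -4 - 2/(b + 1) = -4 - 2/(1 + b))
1/(R(-27) + 341) = 1/(2*(-3 - 2*(-27))/(1 - 27) + 341) = 1/(2*(-3 + 54)/(-26) + 341) = 1/(2*(-1/26)*51 + 341) = 1/(-51/13 + 341) = 1/(4382/13) = 13/4382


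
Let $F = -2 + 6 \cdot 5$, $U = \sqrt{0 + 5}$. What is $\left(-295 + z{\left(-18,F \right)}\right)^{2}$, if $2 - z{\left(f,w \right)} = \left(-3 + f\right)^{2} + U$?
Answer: $\left(734 + \sqrt{5}\right)^{2} \approx 5.4204 \cdot 10^{5}$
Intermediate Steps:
$U = \sqrt{5} \approx 2.2361$
$F = 28$ ($F = -2 + 30 = 28$)
$z{\left(f,w \right)} = 2 - \sqrt{5} - \left(-3 + f\right)^{2}$ ($z{\left(f,w \right)} = 2 - \left(\left(-3 + f\right)^{2} + \sqrt{5}\right) = 2 - \left(\sqrt{5} + \left(-3 + f\right)^{2}\right) = 2 - \sqrt{5} - \left(-3 + f\right)^{2}$)
$\left(-295 + z{\left(-18,F \right)}\right)^{2} = \left(-295 - \left(-2 + \sqrt{5} + \left(-3 - 18\right)^{2}\right)\right)^{2} = \left(-295 - \left(439 + \sqrt{5}\right)\right)^{2} = \left(-734 - \sqrt{5}\right)^{2}$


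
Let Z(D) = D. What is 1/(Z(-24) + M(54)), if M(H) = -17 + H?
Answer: 1/13 ≈ 0.076923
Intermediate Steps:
1/(Z(-24) + M(54)) = 1/(-24 + (-17 + 54)) = 1/(-24 + 37) = 1/13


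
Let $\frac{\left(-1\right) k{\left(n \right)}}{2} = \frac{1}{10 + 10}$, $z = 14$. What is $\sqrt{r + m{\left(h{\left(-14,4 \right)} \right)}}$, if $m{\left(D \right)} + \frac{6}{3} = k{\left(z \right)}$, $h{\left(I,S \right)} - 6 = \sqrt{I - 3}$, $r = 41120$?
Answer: $\frac{19 \sqrt{11390}}{10} \approx 202.78$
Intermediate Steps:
$h{\left(I,S \right)} = 6 + \sqrt{-3 + I}$ ($h{\left(I,S \right)} = 6 + \sqrt{I - 3} = 6 + \sqrt{-3 + I}$)
$k{\left(n \right)} = - \frac{1}{10}$ ($k{\left(n \right)} = - \frac{2}{10 + 10} = - \frac{2}{20} = \left(-2\right) \frac{1}{20} = - \frac{1}{10}$)
$m{\left(D \right)} = - \frac{21}{10}$ ($m{\left(D \right)} = -2 - \frac{1}{10} = - \frac{21}{10}$)
$\sqrt{r + m{\left(h{\left(-14,4 \right)} \right)}} = \sqrt{41120 - \frac{21}{10}} = \sqrt{\frac{411179}{10}} = \frac{19 \sqrt{11390}}{10}$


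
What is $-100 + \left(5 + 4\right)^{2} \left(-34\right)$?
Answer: $-2854$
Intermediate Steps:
$-100 + \left(5 + 4\right)^{2} \left(-34\right) = -100 + 9^{2} \left(-34\right) = -100 + 81 \left(-34\right) = -100 - 2754 = -2854$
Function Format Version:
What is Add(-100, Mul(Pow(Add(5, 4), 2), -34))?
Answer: -2854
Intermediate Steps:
Add(-100, Mul(Pow(Add(5, 4), 2), -34)) = Add(-100, Mul(Pow(9, 2), -34)) = Add(-100, Mul(81, -34)) = Add(-100, -2754) = -2854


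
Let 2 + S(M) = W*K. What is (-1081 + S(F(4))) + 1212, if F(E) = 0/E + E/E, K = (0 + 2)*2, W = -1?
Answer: 125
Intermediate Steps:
K = 4 (K = 2*2 = 4)
F(E) = 1 (F(E) = 0 + 1 = 1)
S(M) = -6 (S(M) = -2 - 1*4 = -2 - 4 = -6)
(-1081 + S(F(4))) + 1212 = (-1081 - 6) + 1212 = -1087 + 1212 = 125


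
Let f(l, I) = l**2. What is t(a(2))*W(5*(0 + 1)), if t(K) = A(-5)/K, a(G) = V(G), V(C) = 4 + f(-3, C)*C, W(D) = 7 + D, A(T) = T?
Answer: -30/11 ≈ -2.7273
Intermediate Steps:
V(C) = 4 + 9*C (V(C) = 4 + (-3)**2*C = 4 + 9*C)
a(G) = 4 + 9*G
t(K) = -5/K
t(a(2))*W(5*(0 + 1)) = (-5/(4 + 9*2))*(7 + 5*(0 + 1)) = (-5/(4 + 18))*(7 + 5*1) = (-5/22)*(7 + 5) = -5*1/22*12 = -5/22*12 = -30/11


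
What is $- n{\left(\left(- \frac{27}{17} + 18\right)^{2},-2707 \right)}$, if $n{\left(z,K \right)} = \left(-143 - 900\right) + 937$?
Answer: $106$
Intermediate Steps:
$n{\left(z,K \right)} = -106$ ($n{\left(z,K \right)} = -1043 + 937 = -106$)
$- n{\left(\left(- \frac{27}{17} + 18\right)^{2},-2707 \right)} = \left(-1\right) \left(-106\right) = 106$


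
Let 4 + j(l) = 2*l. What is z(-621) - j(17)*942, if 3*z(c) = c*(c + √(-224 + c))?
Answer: 100287 - 2691*I*√5 ≈ 1.0029e+5 - 6017.3*I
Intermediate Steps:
j(l) = -4 + 2*l
z(c) = c*(c + √(-224 + c))/3 (z(c) = (c*(c + √(-224 + c)))/3 = c*(c + √(-224 + c))/3)
z(-621) - j(17)*942 = (⅓)*(-621)*(-621 + √(-224 - 621)) - (-4 + 2*17)*942 = (⅓)*(-621)*(-621 + √(-845)) - (-4 + 34)*942 = (⅓)*(-621)*(-621 + 13*I*√5) - 30*942 = (128547 - 2691*I*√5) - 1*28260 = (128547 - 2691*I*√5) - 28260 = 100287 - 2691*I*√5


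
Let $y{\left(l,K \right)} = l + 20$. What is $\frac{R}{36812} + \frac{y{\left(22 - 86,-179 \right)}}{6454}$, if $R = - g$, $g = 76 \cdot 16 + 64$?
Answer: $- \frac{1235106}{29698081} \approx -0.041589$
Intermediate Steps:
$y{\left(l,K \right)} = 20 + l$
$g = 1280$ ($g = 1216 + 64 = 1280$)
$R = -1280$ ($R = \left(-1\right) 1280 = -1280$)
$\frac{R}{36812} + \frac{y{\left(22 - 86,-179 \right)}}{6454} = - \frac{1280}{36812} + \frac{20 + \left(22 - 86\right)}{6454} = \left(-1280\right) \frac{1}{36812} + \left(20 - 64\right) \frac{1}{6454} = - \frac{320}{9203} - \frac{22}{3227} = - \frac{1235106}{29698081}$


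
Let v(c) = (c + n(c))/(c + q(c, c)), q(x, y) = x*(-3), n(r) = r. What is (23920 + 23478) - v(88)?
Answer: 47399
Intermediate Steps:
q(x, y) = -3*x
v(c) = -1 (v(c) = (c + c)/(c - 3*c) = (2*c)/((-2*c)) = (2*c)*(-1/(2*c)) = -1)
(23920 + 23478) - v(88) = (23920 + 23478) - 1*(-1) = 47398 + 1 = 47399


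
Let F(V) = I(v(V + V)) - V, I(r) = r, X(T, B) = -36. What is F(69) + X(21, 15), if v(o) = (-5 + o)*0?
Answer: -105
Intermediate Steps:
v(o) = 0
F(V) = -V (F(V) = 0 - V = -V)
F(69) + X(21, 15) = -1*69 - 36 = -69 - 36 = -105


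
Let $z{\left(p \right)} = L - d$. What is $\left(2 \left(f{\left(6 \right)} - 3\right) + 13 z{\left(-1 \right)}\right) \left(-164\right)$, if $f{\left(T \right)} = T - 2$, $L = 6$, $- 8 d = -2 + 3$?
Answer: $- \frac{26773}{2} \approx -13387.0$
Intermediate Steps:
$d = - \frac{1}{8}$ ($d = - \frac{-2 + 3}{8} = \left(- \frac{1}{8}\right) 1 = - \frac{1}{8} \approx -0.125$)
$f{\left(T \right)} = -2 + T$
$z{\left(p \right)} = \frac{49}{8}$ ($z{\left(p \right)} = 6 - - \frac{1}{8} = 6 + \frac{1}{8} = \frac{49}{8}$)
$\left(2 \left(f{\left(6 \right)} - 3\right) + 13 z{\left(-1 \right)}\right) \left(-164\right) = \left(2 \left(\left(-2 + 6\right) - 3\right) + 13 \cdot \frac{49}{8}\right) \left(-164\right) = \left(2 \left(4 - 3\right) + \frac{637}{8}\right) \left(-164\right) = \left(2 \cdot 1 + \frac{637}{8}\right) \left(-164\right) = \left(2 + \frac{637}{8}\right) \left(-164\right) = \frac{653}{8} \left(-164\right) = - \frac{26773}{2}$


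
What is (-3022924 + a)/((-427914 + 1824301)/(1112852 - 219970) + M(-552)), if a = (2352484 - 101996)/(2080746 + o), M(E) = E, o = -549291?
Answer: 4133570275332052024/752671045174035 ≈ 5491.9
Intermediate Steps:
a = 2250488/1531455 (a = (2352484 - 101996)/(2080746 - 549291) = 2250488/1531455 ≈ 1.4695)
(-3022924 + a)/((-427914 + 1824301)/(1112852 - 219970) + M(-552)) = (-3022924 + 2250488/1531455)/((-427914 + 1824301)/(1112852 - 219970) - 552) = -4629469823932/(1531455*(1396387/892882 - 552)) = -4629469823932/(1531455*(-491474477/892882)) = -4629469823932/1531455*(-892882/491474477) = 4133570275332052024/752671045174035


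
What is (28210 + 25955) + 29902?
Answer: 84067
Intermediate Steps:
(28210 + 25955) + 29902 = 54165 + 29902 = 84067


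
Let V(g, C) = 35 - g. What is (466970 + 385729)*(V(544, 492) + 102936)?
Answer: 87339400473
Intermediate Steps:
(466970 + 385729)*(V(544, 492) + 102936) = (466970 + 385729)*((35 - 1*544) + 102936) = 852699*((35 - 544) + 102936) = 852699*(-509 + 102936) = 852699*102427 = 87339400473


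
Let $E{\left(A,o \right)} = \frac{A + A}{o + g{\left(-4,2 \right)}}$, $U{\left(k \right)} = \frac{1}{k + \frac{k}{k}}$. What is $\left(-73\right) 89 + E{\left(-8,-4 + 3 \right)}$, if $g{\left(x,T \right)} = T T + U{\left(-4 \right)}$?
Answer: $-6503$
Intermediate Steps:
$U{\left(k \right)} = \frac{1}{1 + k}$ ($U{\left(k \right)} = \frac{1}{k + 1} = \frac{1}{1 + k}$)
$g{\left(x,T \right)} = - \frac{1}{3} + T^{2}$ ($g{\left(x,T \right)} = T T + \frac{1}{1 - 4} = T^{2} + \frac{1}{-3} = T^{2} - \frac{1}{3} = - \frac{1}{3} + T^{2}$)
$E{\left(A,o \right)} = \frac{2 A}{\frac{11}{3} + o}$ ($E{\left(A,o \right)} = \frac{A + A}{o - \left(\frac{1}{3} - 2^{2}\right)} = \frac{2 A}{o + \left(- \frac{1}{3} + 4\right)} = \frac{2 A}{o + \frac{11}{3}} = \frac{2 A}{\frac{11}{3} + o}$)
$\left(-73\right) 89 + E{\left(-8,-4 + 3 \right)} = \left(-73\right) 89 + 6 \left(-8\right) \frac{1}{11 + 3 \left(-4 + 3\right)} = -6497 + 6 \left(-8\right) \frac{1}{11 + 3 \left(-1\right)} = -6497 + 6 \left(-8\right) \frac{1}{11 - 3} = -6497 + 6 \left(-8\right) \frac{1}{8} = -6497 - 6 = -6503$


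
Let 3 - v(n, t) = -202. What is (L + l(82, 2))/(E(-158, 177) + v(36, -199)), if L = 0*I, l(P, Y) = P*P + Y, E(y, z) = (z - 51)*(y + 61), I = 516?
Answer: -6726/12017 ≈ -0.55971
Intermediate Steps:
E(y, z) = (-51 + z)*(61 + y)
v(n, t) = 205 (v(n, t) = 3 - 1*(-202) = 3 + 202 = 205)
l(P, Y) = Y + P**2 (l(P, Y) = P**2 + Y = Y + P**2)
L = 0 (L = 0*516 = 0)
(L + l(82, 2))/(E(-158, 177) + v(36, -199)) = (0 + (2 + 82**2))/((-3111 - 51*(-158) + 61*177 - 158*177) + 205) = (0 + (2 + 6724))/((-3111 + 8058 + 10797 - 27966) + 205) = (0 + 6726)/(-12222 + 205) = 6726/(-12017) = 6726*(-1/12017) = -6726/12017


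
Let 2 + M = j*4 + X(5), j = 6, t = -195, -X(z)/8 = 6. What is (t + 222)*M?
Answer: -702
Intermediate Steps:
X(z) = -48 (X(z) = -8*6 = -48)
M = -26 (M = -2 + (6*4 - 48) = -2 + (24 - 48) = -2 - 24 = -26)
(t + 222)*M = (-195 + 222)*(-26) = 27*(-26) = -702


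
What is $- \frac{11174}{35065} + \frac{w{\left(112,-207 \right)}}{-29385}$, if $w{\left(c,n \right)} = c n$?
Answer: $\frac{10768866}{22897445} \approx 0.47031$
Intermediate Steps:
$- \frac{11174}{35065} + \frac{w{\left(112,-207 \right)}}{-29385} = - \frac{11174}{35065} + \frac{112 \left(-207\right)}{-29385} = \left(-11174\right) \frac{1}{35065} - - \frac{2576}{3265} = - \frac{11174}{35065} + \frac{2576}{3265} = \frac{10768866}{22897445}$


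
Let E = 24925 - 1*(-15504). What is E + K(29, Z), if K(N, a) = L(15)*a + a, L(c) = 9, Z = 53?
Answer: 40959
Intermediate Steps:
K(N, a) = 10*a (K(N, a) = 9*a + a = 10*a)
E = 40429 (E = 24925 + 15504 = 40429)
E + K(29, Z) = 40429 + 10*53 = 40429 + 530 = 40959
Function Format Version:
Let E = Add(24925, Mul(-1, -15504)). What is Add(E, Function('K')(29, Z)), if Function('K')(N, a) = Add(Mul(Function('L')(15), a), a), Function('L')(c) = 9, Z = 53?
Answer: 40959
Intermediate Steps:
Function('K')(N, a) = Mul(10, a) (Function('K')(N, a) = Add(Mul(9, a), a) = Mul(10, a))
E = 40429 (E = Add(24925, 15504) = 40429)
Add(E, Function('K')(29, Z)) = Add(40429, Mul(10, 53)) = Add(40429, 530) = 40959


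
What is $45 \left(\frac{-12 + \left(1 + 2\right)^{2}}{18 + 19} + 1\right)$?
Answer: $\frac{1530}{37} \approx 41.351$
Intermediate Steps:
$45 \left(\frac{-12 + \left(1 + 2\right)^{2}}{18 + 19} + 1\right) = 45 \left(\frac{-12 + 3^{2}}{37} + 1\right) = 45 \left(\left(-12 + 9\right) \frac{1}{37} + 1\right) = 45 \left(\left(-3\right) \frac{1}{37} + 1\right) = 45 \left(- \frac{3}{37} + 1\right) = 45 \cdot \frac{34}{37} = \frac{1530}{37}$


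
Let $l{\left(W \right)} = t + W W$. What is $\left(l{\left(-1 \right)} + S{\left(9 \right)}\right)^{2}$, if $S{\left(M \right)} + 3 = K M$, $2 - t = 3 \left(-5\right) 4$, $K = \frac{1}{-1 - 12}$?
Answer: $\frac{594441}{169} \approx 3517.4$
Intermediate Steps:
$K = - \frac{1}{13}$ ($K = \frac{1}{-13} = - \frac{1}{13} \approx -0.076923$)
$t = 62$ ($t = 2 - 3 \left(-5\right) 4 = 2 - \left(-15\right) 4 = 2 - -60 = 2 + 60 = 62$)
$S{\left(M \right)} = -3 - \frac{M}{13}$
$l{\left(W \right)} = 62 + W^{2}$ ($l{\left(W \right)} = 62 + W W = 62 + W^{2}$)
$\left(l{\left(-1 \right)} + S{\left(9 \right)}\right)^{2} = \left(\left(62 + \left(-1\right)^{2}\right) - \frac{48}{13}\right)^{2} = \left(\left(62 + 1\right) - \frac{48}{13}\right)^{2} = \left(63 - \frac{48}{13}\right)^{2} = \left(\frac{771}{13}\right)^{2} = \frac{594441}{169}$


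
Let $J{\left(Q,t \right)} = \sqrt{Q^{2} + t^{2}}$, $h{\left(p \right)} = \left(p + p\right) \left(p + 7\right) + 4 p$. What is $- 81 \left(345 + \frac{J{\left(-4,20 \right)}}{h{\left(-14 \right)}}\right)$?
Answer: $-27945 - \frac{81 \sqrt{26}}{35} \approx -27957.0$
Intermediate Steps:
$h{\left(p \right)} = 4 p + 2 p \left(7 + p\right)$ ($h{\left(p \right)} = 2 p \left(7 + p\right) + 4 p = 4 p + 2 p \left(7 + p\right)$)
$- 81 \left(345 + \frac{J{\left(-4,20 \right)}}{h{\left(-14 \right)}}\right) = - 81 \left(345 + \frac{\sqrt{\left(-4\right)^{2} + 20^{2}}}{2 \left(-14\right) \left(9 - 14\right)}\right) = - 81 \left(345 + \frac{\sqrt{16 + 400}}{2 \left(-14\right) \left(-5\right)}\right) = - 81 \left(345 + \frac{\sqrt{416}}{140}\right) = - 81 \left(345 + 4 \sqrt{26} \cdot \frac{1}{140}\right) = - 81 \left(345 + \frac{\sqrt{26}}{35}\right) = -27945 - \frac{81 \sqrt{26}}{35}$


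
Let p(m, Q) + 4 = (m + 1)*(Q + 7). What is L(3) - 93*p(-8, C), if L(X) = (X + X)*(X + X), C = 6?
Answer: 8871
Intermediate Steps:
p(m, Q) = -4 + (1 + m)*(7 + Q) (p(m, Q) = -4 + (m + 1)*(Q + 7) = -4 + (1 + m)*(7 + Q))
L(X) = 4*X² (L(X) = (2*X)*(2*X) = 4*X²)
L(3) - 93*p(-8, C) = 4*3² - 93*(3 + 6 + 7*(-8) + 6*(-8)) = 4*9 - 93*(3 + 6 - 56 - 48) = 36 - 93*(-95) = 36 + 8835 = 8871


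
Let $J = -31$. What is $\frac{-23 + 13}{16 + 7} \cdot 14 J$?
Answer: $\frac{4340}{23} \approx 188.7$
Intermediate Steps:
$\frac{-23 + 13}{16 + 7} \cdot 14 J = \frac{-23 + 13}{16 + 7} \cdot 14 \left(-31\right) = - \frac{10}{23} \cdot 14 \left(-31\right) = \left(-10\right) \frac{1}{23} \cdot 14 \left(-31\right) = \left(- \frac{10}{23}\right) 14 \left(-31\right) = \left(- \frac{140}{23}\right) \left(-31\right) = \frac{4340}{23}$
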